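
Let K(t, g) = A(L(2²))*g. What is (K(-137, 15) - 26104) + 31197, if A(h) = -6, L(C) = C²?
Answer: 5003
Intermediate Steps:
K(t, g) = -6*g
(K(-137, 15) - 26104) + 31197 = (-6*15 - 26104) + 31197 = (-90 - 26104) + 31197 = -26194 + 31197 = 5003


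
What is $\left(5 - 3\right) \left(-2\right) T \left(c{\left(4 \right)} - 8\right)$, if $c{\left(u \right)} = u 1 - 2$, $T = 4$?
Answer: $96$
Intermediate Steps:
$c{\left(u \right)} = -2 + u$ ($c{\left(u \right)} = u - 2 = -2 + u$)
$\left(5 - 3\right) \left(-2\right) T \left(c{\left(4 \right)} - 8\right) = \left(5 - 3\right) \left(-2\right) 4 \left(\left(-2 + 4\right) - 8\right) = 2 \left(-2\right) 4 \left(2 - 8\right) = \left(-4\right) 4 \left(-6\right) = \left(-16\right) \left(-6\right) = 96$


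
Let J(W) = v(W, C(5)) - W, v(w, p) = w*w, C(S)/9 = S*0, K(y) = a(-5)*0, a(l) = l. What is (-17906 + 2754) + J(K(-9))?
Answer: -15152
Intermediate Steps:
K(y) = 0 (K(y) = -5*0 = 0)
C(S) = 0 (C(S) = 9*(S*0) = 9*0 = 0)
v(w, p) = w**2
J(W) = W**2 - W
(-17906 + 2754) + J(K(-9)) = (-17906 + 2754) + 0*(-1 + 0) = -15152 + 0*(-1) = -15152 + 0 = -15152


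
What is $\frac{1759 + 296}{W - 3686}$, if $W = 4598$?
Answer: $\frac{685}{304} \approx 2.2533$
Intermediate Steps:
$\frac{1759 + 296}{W - 3686} = \frac{1759 + 296}{4598 - 3686} = \frac{2055}{912} = 2055 \cdot \frac{1}{912} = \frac{685}{304}$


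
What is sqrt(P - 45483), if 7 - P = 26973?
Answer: I*sqrt(72449) ≈ 269.16*I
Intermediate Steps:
P = -26966 (P = 7 - 1*26973 = 7 - 26973 = -26966)
sqrt(P - 45483) = sqrt(-26966 - 45483) = sqrt(-72449) = I*sqrt(72449)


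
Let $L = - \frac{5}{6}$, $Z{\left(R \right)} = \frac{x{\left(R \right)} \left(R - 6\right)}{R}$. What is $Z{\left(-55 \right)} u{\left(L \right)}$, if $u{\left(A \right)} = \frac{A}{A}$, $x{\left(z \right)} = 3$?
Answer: $\frac{183}{55} \approx 3.3273$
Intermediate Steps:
$Z{\left(R \right)} = \frac{-18 + 3 R}{R}$ ($Z{\left(R \right)} = \frac{3 \left(R - 6\right)}{R} = \frac{3 \left(-6 + R\right)}{R} = \frac{-18 + 3 R}{R}$)
$L = - \frac{5}{6}$ ($L = \left(-5\right) \frac{1}{6} = - \frac{5}{6} \approx -0.83333$)
$u{\left(A \right)} = 1$
$Z{\left(-55 \right)} u{\left(L \right)} = \left(3 - \frac{18}{-55}\right) 1 = \left(3 - - \frac{18}{55}\right) 1 = \left(3 + \frac{18}{55}\right) 1 = \frac{183}{55} \cdot 1 = \frac{183}{55}$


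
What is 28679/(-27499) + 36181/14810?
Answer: 570205329/407260190 ≈ 1.4001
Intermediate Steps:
28679/(-27499) + 36181/14810 = 28679*(-1/27499) + 36181*(1/14810) = -28679/27499 + 36181/14810 = 570205329/407260190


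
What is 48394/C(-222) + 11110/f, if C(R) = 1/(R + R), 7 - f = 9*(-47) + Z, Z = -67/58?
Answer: -537323164172/25007 ≈ -2.1487e+7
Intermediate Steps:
Z = -67/58 (Z = -67*1/58 = -67/58 ≈ -1.1552)
f = 25007/58 (f = 7 - (9*(-47) - 67/58) = 7 - (-423 - 67/58) = 7 - 1*(-24601/58) = 7 + 24601/58 = 25007/58 ≈ 431.16)
C(R) = 1/(2*R)
48394/C(-222) + 11110/f = 48394/(((½)/(-222))) + 11110/(25007/58) = 48394/(((½)*(-1/222))) + 11110*(58/25007) = 48394/(-1/444) + 644380/25007 = 48394*(-444) + 644380/25007 = -21486936 + 644380/25007 = -537323164172/25007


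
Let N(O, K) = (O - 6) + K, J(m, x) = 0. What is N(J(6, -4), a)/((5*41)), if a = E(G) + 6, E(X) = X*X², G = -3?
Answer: -27/205 ≈ -0.13171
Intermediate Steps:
E(X) = X³
a = -21 (a = (-3)³ + 6 = -27 + 6 = -21)
N(O, K) = -6 + K + O (N(O, K) = (-6 + O) + K = -6 + K + O)
N(J(6, -4), a)/((5*41)) = (-6 - 21 + 0)/((5*41)) = -27/205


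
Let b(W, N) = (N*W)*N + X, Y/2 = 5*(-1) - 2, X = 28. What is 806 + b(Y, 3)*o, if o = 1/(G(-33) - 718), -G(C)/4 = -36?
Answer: 33053/41 ≈ 806.17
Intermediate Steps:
G(C) = 144 (G(C) = -4*(-36) = 144)
Y = -14 (Y = 2*(5*(-1) - 2) = 2*(-5 - 2) = 2*(-7) = -14)
o = -1/574 (o = 1/(144 - 718) = 1/(-574) = -1/574 ≈ -0.0017422)
b(W, N) = 28 + W*N**2 (b(W, N) = (N*W)*N + 28 = W*N**2 + 28 = 28 + W*N**2)
806 + b(Y, 3)*o = 806 + (28 - 14*3**2)*(-1/574) = 806 + (28 - 14*9)*(-1/574) = 806 + (28 - 126)*(-1/574) = 806 - 98*(-1/574) = 806 + 7/41 = 33053/41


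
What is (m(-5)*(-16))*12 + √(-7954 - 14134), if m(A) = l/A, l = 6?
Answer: 1152/5 + 2*I*√5522 ≈ 230.4 + 148.62*I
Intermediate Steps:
m(A) = 6/A
(m(-5)*(-16))*12 + √(-7954 - 14134) = ((6/(-5))*(-16))*12 + √(-7954 - 14134) = ((6*(-⅕))*(-16))*12 + √(-22088) = -6/5*(-16)*12 + 2*I*√5522 = (96/5)*12 + 2*I*√5522 = 1152/5 + 2*I*√5522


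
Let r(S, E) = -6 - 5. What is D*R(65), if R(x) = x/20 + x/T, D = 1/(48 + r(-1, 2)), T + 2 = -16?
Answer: -13/1332 ≈ -0.0097598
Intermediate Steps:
r(S, E) = -11
T = -18 (T = -2 - 16 = -18)
D = 1/37 (D = 1/(48 - 11) = 1/37 ≈ 0.027027)
R(x) = -x/180 (R(x) = x/20 + x/(-18) = x*(1/20) + x*(-1/18) = x/20 - x/18 = -x/180)
D*R(65) = (-1/180*65)/37 = (1/37)*(-13/36) = -13/1332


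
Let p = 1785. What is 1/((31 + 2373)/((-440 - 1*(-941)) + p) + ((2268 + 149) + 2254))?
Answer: 1143/5340155 ≈ 0.00021404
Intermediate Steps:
1/((31 + 2373)/((-440 - 1*(-941)) + p) + ((2268 + 149) + 2254)) = 1/((31 + 2373)/((-440 - 1*(-941)) + 1785) + ((2268 + 149) + 2254)) = 1/(2404/((-440 + 941) + 1785) + (2417 + 2254)) = 1/(2404/(501 + 1785) + 4671) = 1/(2404/2286 + 4671) = 1/(2404*(1/2286) + 4671) = 1/(1202/1143 + 4671) = 1/(5340155/1143) = 1143/5340155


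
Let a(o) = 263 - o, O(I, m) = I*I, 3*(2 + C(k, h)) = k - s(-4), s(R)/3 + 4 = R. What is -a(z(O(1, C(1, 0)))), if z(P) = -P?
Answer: -264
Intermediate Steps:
s(R) = -12 + 3*R
C(k, h) = 6 + k/3 (C(k, h) = -2 + (k - (-12 + 3*(-4)))/3 = -2 + (k - (-12 - 12))/3 = -2 + (k - 1*(-24))/3 = -2 + (k + 24)/3 = -2 + (24 + k)/3 = -2 + (8 + k/3) = 6 + k/3)
O(I, m) = I**2
-a(z(O(1, C(1, 0)))) = -(263 - (-1)*1**2) = -(263 - (-1)) = -(263 - 1*(-1)) = -(263 + 1) = -1*264 = -264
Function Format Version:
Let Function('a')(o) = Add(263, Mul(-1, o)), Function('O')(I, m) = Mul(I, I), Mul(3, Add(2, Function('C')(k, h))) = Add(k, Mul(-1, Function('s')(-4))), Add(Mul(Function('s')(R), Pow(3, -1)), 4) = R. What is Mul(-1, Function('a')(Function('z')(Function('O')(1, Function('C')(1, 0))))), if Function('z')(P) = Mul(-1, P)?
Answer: -264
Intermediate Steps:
Function('s')(R) = Add(-12, Mul(3, R))
Function('C')(k, h) = Add(6, Mul(Rational(1, 3), k)) (Function('C')(k, h) = Add(-2, Mul(Rational(1, 3), Add(k, Mul(-1, Add(-12, Mul(3, -4)))))) = Add(-2, Mul(Rational(1, 3), Add(k, Mul(-1, Add(-12, -12))))) = Add(-2, Mul(Rational(1, 3), Add(k, Mul(-1, -24)))) = Add(-2, Mul(Rational(1, 3), Add(k, 24))) = Add(-2, Mul(Rational(1, 3), Add(24, k))) = Add(-2, Add(8, Mul(Rational(1, 3), k))) = Add(6, Mul(Rational(1, 3), k)))
Function('O')(I, m) = Pow(I, 2)
Mul(-1, Function('a')(Function('z')(Function('O')(1, Function('C')(1, 0))))) = Mul(-1, Add(263, Mul(-1, Mul(-1, Pow(1, 2))))) = Mul(-1, Add(263, Mul(-1, Mul(-1, 1)))) = Mul(-1, Add(263, Mul(-1, -1))) = Mul(-1, Add(263, 1)) = Mul(-1, 264) = -264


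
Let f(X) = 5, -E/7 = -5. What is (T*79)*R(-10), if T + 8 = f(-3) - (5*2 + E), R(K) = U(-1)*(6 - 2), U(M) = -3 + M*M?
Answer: 30336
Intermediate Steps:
E = 35 (E = -7*(-5) = 35)
U(M) = -3 + M²
R(K) = -8 (R(K) = (-3 + (-1)²)*(6 - 2) = (-3 + 1)*4 = -2*4 = -8)
T = -48 (T = -8 + (5 - (5*2 + 35)) = -8 + (5 - (10 + 35)) = -8 + (5 - 1*45) = -8 + (5 - 45) = -8 - 40 = -48)
(T*79)*R(-10) = -48*79*(-8) = -3792*(-8) = 30336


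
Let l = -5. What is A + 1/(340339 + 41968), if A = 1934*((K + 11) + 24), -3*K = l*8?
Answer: 107210352013/1146921 ≈ 93477.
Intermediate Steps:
K = 40/3 (K = -(-5)*8/3 = -⅓*(-40) = 40/3 ≈ 13.333)
A = 280430/3 (A = 1934*((40/3 + 11) + 24) = 1934*(73/3 + 24) = 1934*(145/3) = 280430/3 ≈ 93477.)
A + 1/(340339 + 41968) = 280430/3 + 1/(340339 + 41968) = 280430/3 + 1/382307 = 107210352013/1146921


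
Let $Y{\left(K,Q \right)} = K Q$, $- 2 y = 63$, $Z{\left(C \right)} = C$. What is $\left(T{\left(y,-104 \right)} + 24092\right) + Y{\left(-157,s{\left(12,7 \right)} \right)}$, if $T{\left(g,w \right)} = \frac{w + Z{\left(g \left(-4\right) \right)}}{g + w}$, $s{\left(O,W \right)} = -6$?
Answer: $\frac{6784170}{271} \approx 25034.0$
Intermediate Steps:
$y = - \frac{63}{2}$ ($y = \left(- \frac{1}{2}\right) 63 = - \frac{63}{2} \approx -31.5$)
$T{\left(g,w \right)} = \frac{w - 4 g}{g + w}$ ($T{\left(g,w \right)} = \frac{w + g \left(-4\right)}{g + w} = \frac{w - 4 g}{g + w}$)
$\left(T{\left(y,-104 \right)} + 24092\right) + Y{\left(-157,s{\left(12,7 \right)} \right)} = \left(\frac{-104 - -126}{- \frac{63}{2} - 104} + 24092\right) - -942 = \left(\frac{-104 + 126}{- \frac{271}{2}} + 24092\right) + 942 = \left(\left(- \frac{2}{271}\right) 22 + 24092\right) + 942 = \left(- \frac{44}{271} + 24092\right) + 942 = \frac{6528888}{271} + 942 = \frac{6784170}{271}$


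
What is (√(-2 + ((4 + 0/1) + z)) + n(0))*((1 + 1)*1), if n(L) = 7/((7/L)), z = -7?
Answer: 2*I*√5 ≈ 4.4721*I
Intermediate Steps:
n(L) = L (n(L) = 7*(L/7) = L)
(√(-2 + ((4 + 0/1) + z)) + n(0))*((1 + 1)*1) = (√(-2 + ((4 + 0/1) - 7)) + 0)*((1 + 1)*1) = (√(-2 + ((4 + 0*1) - 7)) + 0)*(2*1) = (√(-2 + ((4 + 0) - 7)) + 0)*2 = (√(-2 + (4 - 7)) + 0)*2 = (√(-2 - 3) + 0)*2 = (√(-5) + 0)*2 = (I*√5 + 0)*2 = (I*√5)*2 = 2*I*√5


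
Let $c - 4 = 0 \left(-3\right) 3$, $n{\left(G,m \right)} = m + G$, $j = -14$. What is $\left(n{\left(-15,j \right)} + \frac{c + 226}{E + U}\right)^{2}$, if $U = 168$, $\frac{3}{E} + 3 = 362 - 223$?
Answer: $\frac{398664697201}{522168201} \approx 763.48$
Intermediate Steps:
$n{\left(G,m \right)} = G + m$
$c = 4$ ($c = 4 + 0 \left(-3\right) 3 = 4 + 0 \cdot 3 = 4 + 0 = 4$)
$E = \frac{3}{136}$ ($E = \frac{3}{-3 + \left(362 - 223\right)} = \frac{3}{-3 + 139} = \frac{3}{136} \approx 0.022059$)
$\left(n{\left(-15,j \right)} + \frac{c + 226}{E + U}\right)^{2} = \left(\left(-15 - 14\right) + \frac{4 + 226}{\frac{3}{136} + 168}\right)^{2} = \left(-29 + \frac{230}{\frac{22851}{136}}\right)^{2} = \left(-29 + 230 \cdot \frac{136}{22851}\right)^{2} = \left(-29 + \frac{31280}{22851}\right)^{2} = \left(- \frac{631399}{22851}\right)^{2} = \frac{398664697201}{522168201}$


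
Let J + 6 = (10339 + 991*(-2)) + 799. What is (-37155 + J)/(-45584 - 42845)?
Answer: 28005/88429 ≈ 0.31669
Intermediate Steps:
J = 9150 (J = -6 + ((10339 + 991*(-2)) + 799) = -6 + ((10339 - 1982) + 799) = -6 + (8357 + 799) = -6 + 9156 = 9150)
(-37155 + J)/(-45584 - 42845) = (-37155 + 9150)/(-45584 - 42845) = -28005/(-88429) = -28005*(-1/88429) = 28005/88429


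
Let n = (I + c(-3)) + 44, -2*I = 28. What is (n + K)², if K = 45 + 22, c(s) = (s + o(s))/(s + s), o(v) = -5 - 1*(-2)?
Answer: 9604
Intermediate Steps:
I = -14 (I = -½*28 = -14)
o(v) = -3 (o(v) = -5 + 2 = -3)
c(s) = (-3 + s)/(2*s) (c(s) = (s - 3)/(s + s) = (-3 + s)/((2*s)) = (-3 + s)*(1/(2*s)) = (-3 + s)/(2*s))
K = 67
n = 31 (n = (-14 + (½)*(-3 - 3)/(-3)) + 44 = (-14 + (½)*(-⅓)*(-6)) + 44 = (-14 + 1) + 44 = -13 + 44 = 31)
(n + K)² = (31 + 67)² = 98² = 9604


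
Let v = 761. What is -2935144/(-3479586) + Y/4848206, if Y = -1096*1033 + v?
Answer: 467879763371/766806805578 ≈ 0.61017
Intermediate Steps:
Y = -1131407 (Y = -1096*1033 + 761 = -1132168 + 761 = -1131407)
-2935144/(-3479586) + Y/4848206 = -2935144/(-3479586) - 1131407/4848206 = -2935144*(-1/3479586) - 1131407*1/4848206 = 1467572/1739793 - 1131407/4848206 = 467879763371/766806805578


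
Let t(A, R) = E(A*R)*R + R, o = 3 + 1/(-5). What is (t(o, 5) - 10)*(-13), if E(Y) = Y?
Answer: -845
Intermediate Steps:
o = 14/5 (o = 3 + 1*(-1/5) = 3 - 1/5 = 14/5 ≈ 2.8000)
t(A, R) = R + A*R**2 (t(A, R) = (A*R)*R + R = A*R**2 + R = R + A*R**2)
(t(o, 5) - 10)*(-13) = (5*(1 + (14/5)*5) - 10)*(-13) = (5*(1 + 14) - 10)*(-13) = (5*15 - 10)*(-13) = (75 - 10)*(-13) = 65*(-13) = -845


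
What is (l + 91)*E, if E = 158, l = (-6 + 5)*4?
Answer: 13746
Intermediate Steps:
l = -4 (l = -1*4 = -4)
(l + 91)*E = (-4 + 91)*158 = 87*158 = 13746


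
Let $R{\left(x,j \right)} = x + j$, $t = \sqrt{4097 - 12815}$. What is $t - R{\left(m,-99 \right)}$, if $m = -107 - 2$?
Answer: $208 + i \sqrt{8718} \approx 208.0 + 93.37 i$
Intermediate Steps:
$m = -109$ ($m = -107 - 2 = -109$)
$t = i \sqrt{8718}$ ($t = \sqrt{-8718} = i \sqrt{8718} \approx 93.37 i$)
$R{\left(x,j \right)} = j + x$
$t - R{\left(m,-99 \right)} = i \sqrt{8718} - \left(-99 - 109\right) = i \sqrt{8718} - -208 = i \sqrt{8718} + 208 = 208 + i \sqrt{8718}$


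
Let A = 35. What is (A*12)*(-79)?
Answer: -33180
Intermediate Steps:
(A*12)*(-79) = (35*12)*(-79) = 420*(-79) = -33180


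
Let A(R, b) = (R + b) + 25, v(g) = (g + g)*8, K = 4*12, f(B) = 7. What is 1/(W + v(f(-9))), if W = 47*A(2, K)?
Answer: 1/3637 ≈ 0.00027495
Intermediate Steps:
K = 48
v(g) = 16*g (v(g) = (2*g)*8 = 16*g)
A(R, b) = 25 + R + b
W = 3525 (W = 47*(25 + 2 + 48) = 47*75 = 3525)
1/(W + v(f(-9))) = 1/(3525 + 16*7) = 1/(3525 + 112) = 1/3637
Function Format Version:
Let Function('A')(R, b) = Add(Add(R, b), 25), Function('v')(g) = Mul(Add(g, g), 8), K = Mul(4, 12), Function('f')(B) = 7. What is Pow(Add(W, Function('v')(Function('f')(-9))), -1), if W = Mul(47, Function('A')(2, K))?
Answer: Rational(1, 3637) ≈ 0.00027495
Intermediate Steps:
K = 48
Function('v')(g) = Mul(16, g) (Function('v')(g) = Mul(Mul(2, g), 8) = Mul(16, g))
Function('A')(R, b) = Add(25, R, b)
W = 3525 (W = Mul(47, Add(25, 2, 48)) = Mul(47, 75) = 3525)
Pow(Add(W, Function('v')(Function('f')(-9))), -1) = Pow(Add(3525, Mul(16, 7)), -1) = Pow(Add(3525, 112), -1) = Pow(3637, -1) = Rational(1, 3637)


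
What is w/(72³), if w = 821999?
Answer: 821999/373248 ≈ 2.2023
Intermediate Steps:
w/(72³) = 821999/(72³) = 821999/373248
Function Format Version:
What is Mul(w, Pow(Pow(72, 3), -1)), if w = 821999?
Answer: Rational(821999, 373248) ≈ 2.2023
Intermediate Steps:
Mul(w, Pow(Pow(72, 3), -1)) = Mul(821999, Pow(Pow(72, 3), -1)) = Mul(821999, Pow(373248, -1)) = Mul(821999, Rational(1, 373248)) = Rational(821999, 373248)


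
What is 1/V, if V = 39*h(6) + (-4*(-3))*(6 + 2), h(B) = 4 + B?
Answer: 1/486 ≈ 0.0020576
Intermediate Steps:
V = 486 (V = 39*(4 + 6) + (-4*(-3))*(6 + 2) = 39*10 + 12*8 = 390 + 96 = 486)
1/V = 1/486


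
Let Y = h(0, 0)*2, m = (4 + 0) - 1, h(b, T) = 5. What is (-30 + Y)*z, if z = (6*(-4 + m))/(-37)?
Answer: -120/37 ≈ -3.2432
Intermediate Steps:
m = 3 (m = 4 - 1 = 3)
z = 6/37 (z = (6*(-4 + 3))/(-37) = (6*(-1))*(-1/37) = -6*(-1/37) = 6/37 ≈ 0.16216)
Y = 10 (Y = 5*2 = 10)
(-30 + Y)*z = (-30 + 10)*(6/37) = -20*6/37 = -120/37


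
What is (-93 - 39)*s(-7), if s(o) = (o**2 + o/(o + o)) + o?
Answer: -5610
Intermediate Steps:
s(o) = 1/2 + o + o**2 (s(o) = (o**2 + o/((2*o))) + o = (o**2 + (1/(2*o))*o) + o = (o**2 + 1/2) + o = (1/2 + o**2) + o = 1/2 + o + o**2)
(-93 - 39)*s(-7) = (-93 - 39)*(1/2 - 7 + (-7)**2) = -132*(1/2 - 7 + 49) = -132*85/2 = -5610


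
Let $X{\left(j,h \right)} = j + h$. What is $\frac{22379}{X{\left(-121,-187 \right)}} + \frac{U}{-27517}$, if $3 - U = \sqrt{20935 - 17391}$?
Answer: $- \frac{87971981}{1210748} + \frac{2 \sqrt{886}}{27517} \approx -72.657$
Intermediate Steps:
$X{\left(j,h \right)} = h + j$
$U = 3 - 2 \sqrt{886}$ ($U = 3 - \sqrt{20935 - 17391} = 3 - \sqrt{3544} = 3 - 2 \sqrt{886} \approx -56.531$)
$\frac{22379}{X{\left(-121,-187 \right)}} + \frac{U}{-27517} = \frac{22379}{-187 - 121} + \frac{3 - 2 \sqrt{886}}{-27517} = \frac{22379}{-308} + \left(3 - 2 \sqrt{886}\right) \left(- \frac{1}{27517}\right) = 22379 \left(- \frac{1}{308}\right) - \left(\frac{3}{27517} - \frac{2 \sqrt{886}}{27517}\right) = - \frac{3197}{44} - \left(\frac{3}{27517} - \frac{2 \sqrt{886}}{27517}\right) = - \frac{87971981}{1210748} + \frac{2 \sqrt{886}}{27517}$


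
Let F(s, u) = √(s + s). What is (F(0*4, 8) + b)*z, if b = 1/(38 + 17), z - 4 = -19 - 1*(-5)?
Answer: -2/11 ≈ -0.18182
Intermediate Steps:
F(s, u) = √2*√s (F(s, u) = √(2*s) = √2*√s)
z = -10 (z = 4 + (-19 - 1*(-5)) = 4 + (-19 + 5) = 4 - 14 = -10)
b = 1/55 ≈ 0.018182
(F(0*4, 8) + b)*z = (√2*√(0*4) + 1/55)*(-10) = (√2*√0 + 1/55)*(-10) = (√2*0 + 1/55)*(-10) = (0 + 1/55)*(-10) = (1/55)*(-10) = -2/11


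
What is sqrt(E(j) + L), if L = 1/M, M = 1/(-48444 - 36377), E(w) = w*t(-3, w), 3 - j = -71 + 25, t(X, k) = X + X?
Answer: I*sqrt(85115) ≈ 291.74*I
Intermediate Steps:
t(X, k) = 2*X
j = 49 (j = 3 - (-71 + 25) = 3 - 1*(-46) = 3 + 46 = 49)
E(w) = -6*w (E(w) = w*(2*(-3)) = w*(-6) = -6*w)
M = -1/84821 (M = 1/(-84821) = -1/84821 ≈ -1.1790e-5)
L = -84821 (L = 1/(-1/84821) = -84821)
sqrt(E(j) + L) = sqrt(-6*49 - 84821) = sqrt(-294 - 84821) = sqrt(-85115) = I*sqrt(85115)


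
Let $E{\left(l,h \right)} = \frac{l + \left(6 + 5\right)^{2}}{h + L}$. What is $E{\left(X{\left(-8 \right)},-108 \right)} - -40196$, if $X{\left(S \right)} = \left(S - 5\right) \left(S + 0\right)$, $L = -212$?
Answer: $\frac{2572499}{64} \approx 40195.0$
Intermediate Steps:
$X{\left(S \right)} = S \left(-5 + S\right)$ ($X{\left(S \right)} = \left(-5 + S\right) S = S \left(-5 + S\right)$)
$E{\left(l,h \right)} = \frac{121 + l}{-212 + h}$ ($E{\left(l,h \right)} = \frac{l + \left(6 + 5\right)^{2}}{h - 212} = \frac{l + 11^{2}}{-212 + h} = \frac{l + 121}{-212 + h} = \frac{121 + l}{-212 + h}$)
$E{\left(X{\left(-8 \right)},-108 \right)} - -40196 = \frac{121 - 8 \left(-5 - 8\right)}{-212 - 108} - -40196 = \frac{121 - -104}{-320} + 40196 = - \frac{121 + 104}{320} + 40196 = \left(- \frac{1}{320}\right) 225 + 40196 = - \frac{45}{64} + 40196 = \frac{2572499}{64}$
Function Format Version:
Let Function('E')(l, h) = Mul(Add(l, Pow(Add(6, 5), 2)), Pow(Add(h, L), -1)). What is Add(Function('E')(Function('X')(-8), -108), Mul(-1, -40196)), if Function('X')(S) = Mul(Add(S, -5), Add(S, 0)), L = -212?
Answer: Rational(2572499, 64) ≈ 40195.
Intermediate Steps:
Function('X')(S) = Mul(S, Add(-5, S)) (Function('X')(S) = Mul(Add(-5, S), S) = Mul(S, Add(-5, S)))
Function('E')(l, h) = Mul(Pow(Add(-212, h), -1), Add(121, l)) (Function('E')(l, h) = Mul(Add(l, Pow(Add(6, 5), 2)), Pow(Add(h, -212), -1)) = Mul(Add(l, Pow(11, 2)), Pow(Add(-212, h), -1)) = Mul(Add(l, 121), Pow(Add(-212, h), -1)) = Mul(Add(121, l), Pow(Add(-212, h), -1)) = Mul(Pow(Add(-212, h), -1), Add(121, l)))
Add(Function('E')(Function('X')(-8), -108), Mul(-1, -40196)) = Add(Mul(Pow(Add(-212, -108), -1), Add(121, Mul(-8, Add(-5, -8)))), Mul(-1, -40196)) = Add(Mul(Pow(-320, -1), Add(121, Mul(-8, -13))), 40196) = Add(Mul(Rational(-1, 320), Add(121, 104)), 40196) = Add(Mul(Rational(-1, 320), 225), 40196) = Add(Rational(-45, 64), 40196) = Rational(2572499, 64)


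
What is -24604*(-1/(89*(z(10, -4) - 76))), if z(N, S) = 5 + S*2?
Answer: -24604/7031 ≈ -3.4994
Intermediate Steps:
z(N, S) = 5 + 2*S
-24604*(-1/(89*(z(10, -4) - 76))) = -24604*(-1/(89*((5 + 2*(-4)) - 76))) = -24604*(-1/(89*((5 - 8) - 76))) = -24604*(-1/(89*(-3 - 76))) = -24604/((-79*(-89))) = -24604/7031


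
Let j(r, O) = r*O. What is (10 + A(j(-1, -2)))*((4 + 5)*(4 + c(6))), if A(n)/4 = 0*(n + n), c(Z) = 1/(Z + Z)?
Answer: 735/2 ≈ 367.50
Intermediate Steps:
j(r, O) = O*r
c(Z) = 1/(2*Z)
A(n) = 0 (A(n) = 4*(0*(n + n)) = 4*(0*(2*n)) = 4*0 = 0)
(10 + A(j(-1, -2)))*((4 + 5)*(4 + c(6))) = (10 + 0)*((4 + 5)*(4 + (1/2)/6)) = 10*(9*(4 + (1/2)*(1/6))) = 10*(9*(4 + 1/12)) = 10*(9*(49/12)) = 10*(147/4) = 735/2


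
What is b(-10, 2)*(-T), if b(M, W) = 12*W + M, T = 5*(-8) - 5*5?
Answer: 910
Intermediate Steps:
T = -65 (T = -40 - 25 = -65)
b(M, W) = M + 12*W
b(-10, 2)*(-T) = (-10 + 12*2)*(-1*(-65)) = (-10 + 24)*65 = 14*65 = 910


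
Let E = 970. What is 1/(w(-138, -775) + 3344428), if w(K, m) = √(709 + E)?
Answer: 3344428/11185198645505 - √1679/11185198645505 ≈ 2.9900e-7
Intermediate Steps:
w(K, m) = √1679 (w(K, m) = √(709 + 970) = √1679)
1/(w(-138, -775) + 3344428) = 1/(√1679 + 3344428) = 1/(3344428 + √1679)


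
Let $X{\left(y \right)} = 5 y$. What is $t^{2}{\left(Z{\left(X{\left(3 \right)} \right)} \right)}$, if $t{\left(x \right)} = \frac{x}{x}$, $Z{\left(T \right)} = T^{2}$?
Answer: $1$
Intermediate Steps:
$t{\left(x \right)} = 1$
$t^{2}{\left(Z{\left(X{\left(3 \right)} \right)} \right)} = 1^{2} = 1$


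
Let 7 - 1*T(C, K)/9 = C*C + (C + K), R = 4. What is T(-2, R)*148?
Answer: 1332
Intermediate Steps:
T(C, K) = 63 - 9*C - 9*K - 9*C**2 (T(C, K) = 63 - 9*(C*C + (C + K)) = 63 - 9*(C**2 + (C + K)) = 63 - 9*(C + K + C**2) = 63 + (-9*C - 9*K - 9*C**2) = 63 - 9*C - 9*K - 9*C**2)
T(-2, R)*148 = (63 - 9*(-2) - 9*4 - 9*(-2)**2)*148 = (63 + 18 - 36 - 9*4)*148 = (63 + 18 - 36 - 36)*148 = 9*148 = 1332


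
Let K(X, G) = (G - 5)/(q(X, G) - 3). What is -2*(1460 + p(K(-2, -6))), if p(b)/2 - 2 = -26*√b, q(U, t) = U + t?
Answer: -2824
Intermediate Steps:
K(X, G) = (-5 + G)/(-3 + G + X) (K(X, G) = (G - 5)/((X + G) - 3) = (-5 + G)/((G + X) - 3) = (-5 + G)/(-3 + G + X))
p(b) = 4 - 52*√b (p(b) = 4 + 2*(-26*√b) = 4 - 52*√b)
-2*(1460 + p(K(-2, -6))) = -2*(1460 + (4 - 52*√11*√(-1/(-3 - 6 - 2)))) = -2*(1460 + (4 - 52*√11*√(-1/(-11)))) = -2*(1460 + (4 - 52*√(-1/11*(-11)))) = -2*(1460 + (4 - 52*√1)) = -2*(1460 + (4 - 52*1)) = -2*(1460 + (4 - 52)) = -2*(1460 - 48) = -2*1412 = -2824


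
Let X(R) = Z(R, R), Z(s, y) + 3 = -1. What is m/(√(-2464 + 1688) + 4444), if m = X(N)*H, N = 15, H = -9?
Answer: 6666/822913 - 3*I*√194/822913 ≈ 0.0081005 - 5.0777e-5*I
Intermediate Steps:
Z(s, y) = -4 (Z(s, y) = -3 - 1 = -4)
X(R) = -4
m = 36 (m = -4*(-9) = 36)
m/(√(-2464 + 1688) + 4444) = 36/(√(-2464 + 1688) + 4444) = 36/(√(-776) + 4444) = 36/(2*I*√194 + 4444) = 36/(4444 + 2*I*√194)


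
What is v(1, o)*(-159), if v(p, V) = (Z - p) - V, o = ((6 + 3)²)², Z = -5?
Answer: 1044153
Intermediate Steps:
o = 6561 (o = (9²)² = 81² = 6561)
v(p, V) = -5 - V - p (v(p, V) = (-5 - p) - V = -5 - V - p)
v(1, o)*(-159) = (-5 - 1*6561 - 1*1)*(-159) = (-5 - 6561 - 1)*(-159) = -6567*(-159) = 1044153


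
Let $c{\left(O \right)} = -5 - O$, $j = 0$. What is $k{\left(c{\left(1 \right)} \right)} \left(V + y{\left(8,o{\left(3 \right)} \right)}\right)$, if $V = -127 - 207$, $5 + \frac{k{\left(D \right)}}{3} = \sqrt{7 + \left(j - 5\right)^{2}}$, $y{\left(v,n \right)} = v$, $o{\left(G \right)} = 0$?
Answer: $4890 - 3912 \sqrt{2} \approx -642.4$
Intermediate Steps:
$k{\left(D \right)} = -15 + 12 \sqrt{2}$ ($k{\left(D \right)} = -15 + 3 \sqrt{7 + \left(0 - 5\right)^{2}} = -15 + 3 \sqrt{7 + \left(-5\right)^{2}} = -15 + 3 \sqrt{7 + 25} = -15 + 3 \sqrt{32} = -15 + 3 \cdot 4 \sqrt{2} = -15 + 12 \sqrt{2}$)
$V = -334$ ($V = -127 - 207 = -334$)
$k{\left(c{\left(1 \right)} \right)} \left(V + y{\left(8,o{\left(3 \right)} \right)}\right) = \left(-15 + 12 \sqrt{2}\right) \left(-334 + 8\right) = \left(-15 + 12 \sqrt{2}\right) \left(-326\right) = 4890 - 3912 \sqrt{2}$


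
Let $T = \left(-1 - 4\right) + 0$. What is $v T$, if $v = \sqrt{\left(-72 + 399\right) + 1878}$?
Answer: $- 105 \sqrt{5} \approx -234.79$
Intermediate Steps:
$T = -5$ ($T = -5 + 0 = -5$)
$v = 21 \sqrt{5}$ ($v = \sqrt{327 + 1878} = \sqrt{2205} = 21 \sqrt{5} \approx 46.957$)
$v T = 21 \sqrt{5} \left(-5\right) = - 105 \sqrt{5}$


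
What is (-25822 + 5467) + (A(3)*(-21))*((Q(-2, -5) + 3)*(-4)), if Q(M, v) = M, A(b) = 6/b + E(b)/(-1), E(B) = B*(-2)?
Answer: -19683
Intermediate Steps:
E(B) = -2*B
A(b) = 2*b + 6/b (A(b) = 6/b - 2*b/(-1) = 6/b - 2*b*(-1) = 6/b + 2*b = 2*b + 6/b)
(-25822 + 5467) + (A(3)*(-21))*((Q(-2, -5) + 3)*(-4)) = (-25822 + 5467) + ((2*3 + 6/3)*(-21))*((-2 + 3)*(-4)) = -20355 + ((6 + 6*(1/3))*(-21))*(1*(-4)) = -20355 + ((6 + 2)*(-21))*(-4) = -20355 + (8*(-21))*(-4) = -20355 - 168*(-4) = -20355 + 672 = -19683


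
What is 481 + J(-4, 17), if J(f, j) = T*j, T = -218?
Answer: -3225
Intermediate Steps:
J(f, j) = -218*j
481 + J(-4, 17) = 481 - 218*17 = 481 - 3706 = -3225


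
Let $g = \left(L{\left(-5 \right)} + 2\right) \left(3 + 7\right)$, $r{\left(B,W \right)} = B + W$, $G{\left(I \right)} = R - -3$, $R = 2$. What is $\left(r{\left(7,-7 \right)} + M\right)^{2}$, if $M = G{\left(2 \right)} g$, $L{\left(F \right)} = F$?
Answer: $22500$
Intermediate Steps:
$G{\left(I \right)} = 5$ ($G{\left(I \right)} = 2 - -3 = 2 + 3 = 5$)
$g = -30$ ($g = \left(-5 + 2\right) \left(3 + 7\right) = \left(-3\right) 10 = -30$)
$M = -150$ ($M = 5 \left(-30\right) = -150$)
$\left(r{\left(7,-7 \right)} + M\right)^{2} = \left(\left(7 - 7\right) - 150\right)^{2} = \left(0 - 150\right)^{2} = \left(-150\right)^{2} = 22500$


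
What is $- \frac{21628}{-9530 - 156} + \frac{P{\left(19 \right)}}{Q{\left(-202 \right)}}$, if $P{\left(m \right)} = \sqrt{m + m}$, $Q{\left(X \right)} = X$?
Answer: $\frac{10814}{4843} - \frac{\sqrt{38}}{202} \approx 2.2024$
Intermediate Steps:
$P{\left(m \right)} = \sqrt{2} \sqrt{m}$ ($P{\left(m \right)} = \sqrt{2 m} = \sqrt{2} \sqrt{m}$)
$- \frac{21628}{-9530 - 156} + \frac{P{\left(19 \right)}}{Q{\left(-202 \right)}} = - \frac{21628}{-9530 - 156} + \frac{\sqrt{2} \sqrt{19}}{-202} = - \frac{21628}{-9686} + \sqrt{38} \left(- \frac{1}{202}\right) = \left(-21628\right) \left(- \frac{1}{9686}\right) - \frac{\sqrt{38}}{202} = \frac{10814}{4843} - \frac{\sqrt{38}}{202}$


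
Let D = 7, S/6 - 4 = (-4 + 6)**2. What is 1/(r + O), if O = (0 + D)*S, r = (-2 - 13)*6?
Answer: 1/246 ≈ 0.0040650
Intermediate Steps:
S = 48 (S = 24 + 6*(-4 + 6)**2 = 24 + 6*2**2 = 24 + 6*4 = 24 + 24 = 48)
r = -90 (r = -15*6 = -90)
O = 336 (O = (0 + 7)*48 = 7*48 = 336)
1/(r + O) = 1/(-90 + 336) = 1/246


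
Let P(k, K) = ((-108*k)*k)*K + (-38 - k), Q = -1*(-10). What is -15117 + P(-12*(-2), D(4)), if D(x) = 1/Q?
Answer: -106999/5 ≈ -21400.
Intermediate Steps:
Q = 10
D(x) = 1/10
P(k, K) = -38 - k - 108*K*k**2 (P(k, K) = (-108*k**2)*K + (-38 - k) = -108*K*k**2 + (-38 - k) = -38 - k - 108*K*k**2)
-15117 + P(-12*(-2), D(4)) = -15117 + (-38 - (-12)*(-2) - 108*1/10*(-12*(-2))**2) = -15117 + (-38 - 1*24 - 108*1/10*24**2) = -15117 + (-38 - 24 - 108*1/10*576) = -15117 + (-38 - 24 - 31104/5) = -15117 - 31414/5 = -106999/5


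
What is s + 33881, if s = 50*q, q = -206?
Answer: 23581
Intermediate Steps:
s = -10300 (s = 50*(-206) = -10300)
s + 33881 = -10300 + 33881 = 23581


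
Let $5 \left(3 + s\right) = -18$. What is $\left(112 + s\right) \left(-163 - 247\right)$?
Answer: $-43214$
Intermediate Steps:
$s = - \frac{33}{5}$ ($s = -3 + \frac{1}{5} \left(-18\right) = -3 - \frac{18}{5} = - \frac{33}{5} \approx -6.6$)
$\left(112 + s\right) \left(-163 - 247\right) = \left(112 - \frac{33}{5}\right) \left(-163 - 247\right) = \frac{527 \left(-163 - 247\right)}{5} = \frac{527}{5} \left(-410\right) = -43214$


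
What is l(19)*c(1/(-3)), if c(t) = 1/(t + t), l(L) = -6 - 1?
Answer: 21/2 ≈ 10.500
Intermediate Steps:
l(L) = -7
c(t) = 1/(2*t)
l(19)*c(1/(-3)) = -7/(2*(1/(-3))) = -7/(2*(1*(-⅓))) = -7/(2*(-⅓)) = -7*(-3)/2 = -7*(-3/2) = 21/2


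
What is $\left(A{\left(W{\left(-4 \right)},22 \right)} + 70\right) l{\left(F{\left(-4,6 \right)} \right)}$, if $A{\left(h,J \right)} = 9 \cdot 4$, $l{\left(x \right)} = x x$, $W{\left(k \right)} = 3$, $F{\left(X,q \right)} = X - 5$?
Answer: $8586$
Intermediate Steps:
$F{\left(X,q \right)} = -5 + X$ ($F{\left(X,q \right)} = X - 5 = -5 + X$)
$l{\left(x \right)} = x^{2}$
$A{\left(h,J \right)} = 36$
$\left(A{\left(W{\left(-4 \right)},22 \right)} + 70\right) l{\left(F{\left(-4,6 \right)} \right)} = \left(36 + 70\right) \left(-5 - 4\right)^{2} = 106 \left(-9\right)^{2} = 106 \cdot 81 = 8586$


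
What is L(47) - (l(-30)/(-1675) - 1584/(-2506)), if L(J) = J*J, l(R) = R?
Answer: 926965957/419755 ≈ 2208.4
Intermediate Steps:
L(J) = J**2
L(47) - (l(-30)/(-1675) - 1584/(-2506)) = 47**2 - (-30/(-1675) - 1584/(-2506)) = 2209 - (-30*(-1/1675) - 1584*(-1/2506)) = 2209 - (6/335 + 792/1253) = 2209 - 1*272838/419755 = 2209 - 272838/419755 = 926965957/419755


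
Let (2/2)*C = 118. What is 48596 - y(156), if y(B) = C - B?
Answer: 48634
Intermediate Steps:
C = 118
y(B) = 118 - B
48596 - y(156) = 48596 - (118 - 1*156) = 48596 - (118 - 156) = 48596 - 1*(-38) = 48596 + 38 = 48634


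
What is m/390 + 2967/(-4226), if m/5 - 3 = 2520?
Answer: 869231/27469 ≈ 31.644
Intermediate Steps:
m = 12615 (m = 15 + 5*2520 = 15 + 12600 = 12615)
m/390 + 2967/(-4226) = 12615/390 + 2967/(-4226) = 12615*(1/390) + 2967*(-1/4226) = 841/26 - 2967/4226 = 869231/27469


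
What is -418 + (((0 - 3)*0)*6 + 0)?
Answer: -418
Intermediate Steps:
-418 + (((0 - 3)*0)*6 + 0) = -418 + (-3*0*6 + 0) = -418 + (0*6 + 0) = -418 + (0 + 0) = -418 + 0 = -418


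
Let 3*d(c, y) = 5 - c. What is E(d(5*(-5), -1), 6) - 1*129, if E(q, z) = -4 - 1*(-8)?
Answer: -125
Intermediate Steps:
d(c, y) = 5/3 - c/3 (d(c, y) = (5 - c)/3 = 5/3 - c/3)
E(q, z) = 4 (E(q, z) = -4 + 8 = 4)
E(d(5*(-5), -1), 6) - 1*129 = 4 - 1*129 = 4 - 129 = -125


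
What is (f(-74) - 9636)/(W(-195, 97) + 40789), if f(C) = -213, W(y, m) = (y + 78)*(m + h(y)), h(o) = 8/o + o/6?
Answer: -98490/332473 ≈ -0.29623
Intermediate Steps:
h(o) = 8/o + o/6 (h(o) = 8/o + o*(⅙) = 8/o + o/6)
W(y, m) = (78 + y)*(m + 8/y + y/6) (W(y, m) = (y + 78)*(m + (8/y + y/6)) = (78 + y)*(m + 8/y + y/6))
(f(-74) - 9636)/(W(-195, 97) + 40789) = (-213 - 9636)/((8 + 13*(-195) + 78*97 + 624/(-195) + (⅙)*(-195)² + 97*(-195)) + 40789) = -9849/((8 - 2535 + 7566 + 624*(-1/195) + (⅙)*38025 - 18915) + 40789) = -9849/((8 - 2535 + 7566 - 16/5 + 12675/2 - 18915) + 40789) = -9849/(-75417/10 + 40789) = -9849/332473/10 = -9849*10/332473 = -98490/332473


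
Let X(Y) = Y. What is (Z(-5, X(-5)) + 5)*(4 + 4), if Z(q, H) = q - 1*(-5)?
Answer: 40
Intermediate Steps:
Z(q, H) = 5 + q (Z(q, H) = q + 5 = 5 + q)
(Z(-5, X(-5)) + 5)*(4 + 4) = ((5 - 5) + 5)*(4 + 4) = (0 + 5)*8 = 5*8 = 40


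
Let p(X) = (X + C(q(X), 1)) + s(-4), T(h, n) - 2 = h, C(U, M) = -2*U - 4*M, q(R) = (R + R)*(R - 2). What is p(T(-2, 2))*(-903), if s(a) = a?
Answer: 7224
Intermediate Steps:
q(R) = 2*R*(-2 + R) (q(R) = (2*R)*(-2 + R) = 2*R*(-2 + R))
C(U, M) = -4*M - 2*U
T(h, n) = 2 + h
p(X) = -8 + X - 4*X*(-2 + X) (p(X) = (X + (-4*1 - 4*X*(-2 + X))) - 4 = (X + (-4 - 4*X*(-2 + X))) - 4 = (-4 + X - 4*X*(-2 + X)) - 4 = -8 + X - 4*X*(-2 + X))
p(T(-2, 2))*(-903) = (-8 + (2 - 2) - 4*(2 - 2)*(-2 + (2 - 2)))*(-903) = (-8 + 0 - 4*0*(-2 + 0))*(-903) = (-8 + 0 - 4*0*(-2))*(-903) = (-8 + 0 + 0)*(-903) = -8*(-903) = 7224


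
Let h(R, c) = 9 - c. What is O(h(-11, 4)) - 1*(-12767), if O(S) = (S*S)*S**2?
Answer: 13392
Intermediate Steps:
O(S) = S**4 (O(S) = S**2*S**2 = S**4)
O(h(-11, 4)) - 1*(-12767) = (9 - 1*4)**4 - 1*(-12767) = (9 - 4)**4 + 12767 = 5**4 + 12767 = 625 + 12767 = 13392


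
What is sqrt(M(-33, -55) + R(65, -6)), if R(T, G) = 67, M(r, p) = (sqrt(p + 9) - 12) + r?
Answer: sqrt(22 + I*sqrt(46)) ≈ 4.7446 + 0.71475*I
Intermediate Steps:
M(r, p) = -12 + r + sqrt(9 + p) (M(r, p) = (sqrt(9 + p) - 12) + r = (-12 + sqrt(9 + p)) + r = -12 + r + sqrt(9 + p))
sqrt(M(-33, -55) + R(65, -6)) = sqrt((-12 - 33 + sqrt(9 - 55)) + 67) = sqrt((-12 - 33 + sqrt(-46)) + 67) = sqrt((-12 - 33 + I*sqrt(46)) + 67) = sqrt((-45 + I*sqrt(46)) + 67) = sqrt(22 + I*sqrt(46))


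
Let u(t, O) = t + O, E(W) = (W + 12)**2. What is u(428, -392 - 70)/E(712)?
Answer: -17/262088 ≈ -6.4864e-5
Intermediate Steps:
E(W) = (12 + W)**2
u(t, O) = O + t
u(428, -392 - 70)/E(712) = ((-392 - 70) + 428)/((12 + 712)**2) = (-462 + 428)/(724**2) = -34/524176 = -34*1/524176 = -17/262088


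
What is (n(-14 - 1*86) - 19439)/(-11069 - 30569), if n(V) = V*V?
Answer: 9439/41638 ≈ 0.22669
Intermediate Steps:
n(V) = V²
(n(-14 - 1*86) - 19439)/(-11069 - 30569) = ((-14 - 1*86)² - 19439)/(-11069 - 30569) = ((-14 - 86)² - 19439)/(-41638) = ((-100)² - 19439)*(-1/41638) = (10000 - 19439)*(-1/41638) = -9439*(-1/41638) = 9439/41638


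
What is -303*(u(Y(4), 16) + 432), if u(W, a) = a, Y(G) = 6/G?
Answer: -135744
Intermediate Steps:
-303*(u(Y(4), 16) + 432) = -303*(16 + 432) = -303*448 = -135744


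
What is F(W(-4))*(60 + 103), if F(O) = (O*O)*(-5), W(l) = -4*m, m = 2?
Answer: -52160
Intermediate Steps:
W(l) = -8 (W(l) = -4*2 = -8)
F(O) = -5*O² (F(O) = O²*(-5) = -5*O²)
F(W(-4))*(60 + 103) = (-5*(-8)²)*(60 + 103) = -5*64*163 = -320*163 = -52160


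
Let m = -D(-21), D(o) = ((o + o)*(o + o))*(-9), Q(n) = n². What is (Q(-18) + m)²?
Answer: 262440000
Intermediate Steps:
D(o) = -36*o² (D(o) = ((2*o)*(2*o))*(-9) = (4*o²)*(-9) = -36*o²)
m = 15876 (m = -(-36)*(-21)² = -(-36)*441 = -1*(-15876) = 15876)
(Q(-18) + m)² = ((-18)² + 15876)² = (324 + 15876)² = 16200² = 262440000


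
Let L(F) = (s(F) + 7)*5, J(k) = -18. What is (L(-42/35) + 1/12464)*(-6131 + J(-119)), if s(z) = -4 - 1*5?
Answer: 766405211/12464 ≈ 61490.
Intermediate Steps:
s(z) = -9 (s(z) = -4 - 5 = -9)
L(F) = -10 (L(F) = (-9 + 7)*5 = -2*5 = -10)
(L(-42/35) + 1/12464)*(-6131 + J(-119)) = (-10 + 1/12464)*(-6131 - 18) = (-10 + 1/12464)*(-6149) = -124639/12464*(-6149) = 766405211/12464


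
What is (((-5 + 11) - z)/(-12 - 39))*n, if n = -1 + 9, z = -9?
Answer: -40/17 ≈ -2.3529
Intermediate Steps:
n = 8
(((-5 + 11) - z)/(-12 - 39))*n = (((-5 + 11) - 1*(-9))/(-12 - 39))*8 = ((6 + 9)/(-51))*8 = (15*(-1/51))*8 = -5/17*8 = -40/17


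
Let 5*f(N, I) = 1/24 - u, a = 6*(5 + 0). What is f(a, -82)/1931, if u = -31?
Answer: 149/46344 ≈ 0.0032151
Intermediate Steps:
a = 30 (a = 6*5 = 30)
f(N, I) = 149/24 (f(N, I) = (1/24 - 1*(-31))/5 = (1/24 + 31)/5 = (1/5)*(745/24) = 149/24)
f(a, -82)/1931 = (149/24)/1931 = (149/24)*(1/1931) = 149/46344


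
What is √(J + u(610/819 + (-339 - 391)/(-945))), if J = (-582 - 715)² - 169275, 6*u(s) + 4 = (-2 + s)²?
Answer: √82200152833494/7371 ≈ 1230.0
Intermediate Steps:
u(s) = -⅔ + (-2 + s)²/6
J = 1512934 (J = (-1297)² - 169275 = 1682209 - 169275 = 1512934)
√(J + u(610/819 + (-339 - 391)/(-945))) = √(1512934 + (610/819 + (-339 - 391)/(-945))*(-4 + (610/819 + (-339 - 391)/(-945)))/6) = √(1512934 + (610*(1/819) - 730*(-1/945))*(-4 + (610*(1/819) - 730*(-1/945)))/6) = √(1512934 + (610/819 + 146/189)*(-4 + (610/819 + 146/189))/6) = √(1512934 + (⅙)*(3728/2457)*(-4 + 3728/2457)) = √(1512934 + (⅙)*(3728/2457)*(-6100/2457)) = √(1512934 - 11370400/18110547) = √(27400050944498/18110547) = √82200152833494/7371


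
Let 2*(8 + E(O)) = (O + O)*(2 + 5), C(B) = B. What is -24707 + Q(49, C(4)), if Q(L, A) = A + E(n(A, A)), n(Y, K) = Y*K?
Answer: -24599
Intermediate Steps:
n(Y, K) = K*Y
E(O) = -8 + 7*O (E(O) = -8 + ((O + O)*(2 + 5))/2 = -8 + ((2*O)*7)/2 = -8 + (14*O)/2 = -8 + 7*O)
Q(L, A) = -8 + A + 7*A² (Q(L, A) = A + (-8 + 7*(A*A)) = A + (-8 + 7*A²) = -8 + A + 7*A²)
-24707 + Q(49, C(4)) = -24707 + (-8 + 4 + 7*4²) = -24707 + (-8 + 4 + 7*16) = -24707 + (-8 + 4 + 112) = -24707 + 108 = -24599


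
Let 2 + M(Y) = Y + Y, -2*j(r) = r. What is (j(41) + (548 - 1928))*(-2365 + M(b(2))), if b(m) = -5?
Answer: 6657977/2 ≈ 3.3290e+6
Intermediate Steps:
j(r) = -r/2
M(Y) = -2 + 2*Y (M(Y) = -2 + (Y + Y) = -2 + 2*Y)
(j(41) + (548 - 1928))*(-2365 + M(b(2))) = (-½*41 + (548 - 1928))*(-2365 + (-2 + 2*(-5))) = (-41/2 - 1380)*(-2365 + (-2 - 10)) = -2801*(-2365 - 12)/2 = -2801/2*(-2377) = 6657977/2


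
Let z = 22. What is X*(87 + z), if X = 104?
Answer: 11336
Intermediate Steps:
X*(87 + z) = 104*(87 + 22) = 104*109 = 11336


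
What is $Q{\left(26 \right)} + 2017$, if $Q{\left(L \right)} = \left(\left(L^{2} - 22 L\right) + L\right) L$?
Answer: $5397$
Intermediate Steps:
$Q{\left(L \right)} = L \left(L^{2} - 21 L\right)$ ($Q{\left(L \right)} = \left(L^{2} - 21 L\right) L = L \left(L^{2} - 21 L\right)$)
$Q{\left(26 \right)} + 2017 = 26^{2} \left(-21 + 26\right) + 2017 = 676 \cdot 5 + 2017 = 3380 + 2017 = 5397$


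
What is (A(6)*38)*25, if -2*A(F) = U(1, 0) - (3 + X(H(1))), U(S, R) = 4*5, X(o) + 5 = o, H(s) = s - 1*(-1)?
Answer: -9500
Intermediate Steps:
H(s) = 1 + s (H(s) = s + 1 = 1 + s)
X(o) = -5 + o
U(S, R) = 20
A(F) = -10 (A(F) = -(20 - (3 + (-5 + (1 + 1))))/2 = -(20 - (3 + (-5 + 2)))/2 = -(20 - (3 - 3))/2 = -(20 - 1*0)/2 = -(20 + 0)/2 = -½*20 = -10)
(A(6)*38)*25 = -10*38*25 = -380*25 = -9500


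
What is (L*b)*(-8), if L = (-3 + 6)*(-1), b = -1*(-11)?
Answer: 264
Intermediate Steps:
b = 11
L = -3 (L = 3*(-1) = -3)
(L*b)*(-8) = -3*11*(-8) = -33*(-8) = 264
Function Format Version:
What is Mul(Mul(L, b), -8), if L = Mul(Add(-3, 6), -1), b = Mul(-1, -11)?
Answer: 264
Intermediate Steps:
b = 11
L = -3 (L = Mul(3, -1) = -3)
Mul(Mul(L, b), -8) = Mul(Mul(-3, 11), -8) = Mul(-33, -8) = 264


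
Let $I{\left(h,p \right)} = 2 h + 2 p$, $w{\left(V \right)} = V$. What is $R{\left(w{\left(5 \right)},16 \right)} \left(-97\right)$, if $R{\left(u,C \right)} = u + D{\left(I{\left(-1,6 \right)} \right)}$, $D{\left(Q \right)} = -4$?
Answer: $-97$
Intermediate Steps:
$R{\left(u,C \right)} = -4 + u$ ($R{\left(u,C \right)} = u - 4 = -4 + u$)
$R{\left(w{\left(5 \right)},16 \right)} \left(-97\right) = \left(-4 + 5\right) \left(-97\right) = 1 \left(-97\right) = -97$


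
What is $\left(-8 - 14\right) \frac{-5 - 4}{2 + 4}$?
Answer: $33$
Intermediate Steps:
$\left(-8 - 14\right) \frac{-5 - 4}{2 + 4} = - 22 \left(- \frac{9}{6}\right) = - 22 \left(\left(-9\right) \frac{1}{6}\right) = \left(-22\right) \left(- \frac{3}{2}\right) = 33$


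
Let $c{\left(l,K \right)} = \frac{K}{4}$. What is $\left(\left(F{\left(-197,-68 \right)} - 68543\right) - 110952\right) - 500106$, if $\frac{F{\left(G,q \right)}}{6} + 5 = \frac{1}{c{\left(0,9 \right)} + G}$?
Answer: $- \frac{529432573}{779} \approx -6.7963 \cdot 10^{5}$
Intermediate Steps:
$c{\left(l,K \right)} = \frac{K}{4}$ ($c{\left(l,K \right)} = K \frac{1}{4} = \frac{K}{4}$)
$F{\left(G,q \right)} = -30 + \frac{6}{\frac{9}{4} + G}$ ($F{\left(G,q \right)} = -30 + \frac{6}{\frac{1}{4} \cdot 9 + G} = -30 + \frac{6}{\frac{9}{4} + G}$)
$\left(\left(F{\left(-197,-68 \right)} - 68543\right) - 110952\right) - 500106 = \left(\left(\frac{6 \left(-41 - -3940\right)}{9 + 4 \left(-197\right)} - 68543\right) - 110952\right) - 500106 = \left(\left(\frac{6 \left(-41 + 3940\right)}{9 - 788} - 68543\right) - 110952\right) - 500106 = \left(\left(6 \frac{1}{-779} \cdot 3899 - 68543\right) - 110952\right) - 500106 = \left(\left(6 \left(- \frac{1}{779}\right) 3899 - 68543\right) - 110952\right) - 500106 = \left(\left(- \frac{23394}{779} - 68543\right) - 110952\right) - 500106 = \left(- \frac{53418391}{779} - 110952\right) - 500106 = - \frac{139849999}{779} - 500106 = - \frac{529432573}{779}$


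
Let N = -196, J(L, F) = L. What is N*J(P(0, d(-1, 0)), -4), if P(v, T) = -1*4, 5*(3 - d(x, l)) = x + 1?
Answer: 784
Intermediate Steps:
d(x, l) = 14/5 - x/5 (d(x, l) = 3 - (x + 1)/5 = 3 - (1 + x)/5 = 3 + (-⅕ - x/5) = 14/5 - x/5)
P(v, T) = -4
N*J(P(0, d(-1, 0)), -4) = -196*(-4) = 784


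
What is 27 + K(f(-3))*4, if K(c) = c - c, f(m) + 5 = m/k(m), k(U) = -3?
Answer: 27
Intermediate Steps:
f(m) = -5 - m/3 (f(m) = -5 + m/(-3) = -5 + m*(-1/3) = -5 - m/3)
K(c) = 0
27 + K(f(-3))*4 = 27 + 0*4 = 27 + 0 = 27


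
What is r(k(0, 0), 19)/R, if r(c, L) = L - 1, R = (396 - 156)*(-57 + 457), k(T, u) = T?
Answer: 3/16000 ≈ 0.00018750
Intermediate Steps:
R = 96000 (R = 240*400 = 96000)
r(c, L) = -1 + L
r(k(0, 0), 19)/R = (-1 + 19)/96000 = 18*(1/96000) = 3/16000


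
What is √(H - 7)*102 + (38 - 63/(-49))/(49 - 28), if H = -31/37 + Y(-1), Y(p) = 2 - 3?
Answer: 275/147 + 102*I*√12099/37 ≈ 1.8707 + 303.23*I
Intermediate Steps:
Y(p) = -1
H = -68/37 (H = -31/37 - 1 = -68/37 ≈ -1.8378)
√(H - 7)*102 + (38 - 63/(-49))/(49 - 28) = √(-68/37 - 7)*102 + (38 - 63/(-49))/(49 - 28) = √(-327/37)*102 + (38 - 63*(-1/49))/21 = (I*√12099/37)*102 + (38 + 9/7)*(1/21) = 102*I*√12099/37 + (275/7)*(1/21) = 102*I*√12099/37 + 275/147 = 275/147 + 102*I*√12099/37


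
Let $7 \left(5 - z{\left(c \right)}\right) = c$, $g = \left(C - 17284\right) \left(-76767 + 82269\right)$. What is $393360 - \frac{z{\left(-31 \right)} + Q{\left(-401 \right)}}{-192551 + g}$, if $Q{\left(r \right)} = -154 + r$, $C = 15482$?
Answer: $\frac{27830253431781}{70750085} \approx 3.9336 \cdot 10^{5}$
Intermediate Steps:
$g = -9914604$ ($g = \left(15482 - 17284\right) \left(-76767 + 82269\right) = \left(-1802\right) 5502 = -9914604$)
$z{\left(c \right)} = 5 - \frac{c}{7}$
$393360 - \frac{z{\left(-31 \right)} + Q{\left(-401 \right)}}{-192551 + g} = 393360 - \frac{\left(5 - - \frac{31}{7}\right) - 555}{-192551 - 9914604} = 393360 - \frac{\left(5 + \frac{31}{7}\right) - 555}{-10107155} = 393360 - \left(\frac{66}{7} - 555\right) \left(- \frac{1}{10107155}\right) = 393360 - \left(- \frac{3819}{7}\right) \left(- \frac{1}{10107155}\right) = 393360 - \frac{3819}{70750085} = \frac{27830253431781}{70750085}$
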